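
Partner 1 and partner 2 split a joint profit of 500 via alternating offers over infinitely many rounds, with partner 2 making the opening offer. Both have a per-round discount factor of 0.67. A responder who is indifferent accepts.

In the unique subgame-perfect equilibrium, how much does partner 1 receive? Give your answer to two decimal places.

200.60

Let x be partner 2's share when partner 2 proposes and y be partner 1's share when partner 1 proposes.
Partner 1 accepts iff offered ≥ 0.67·y, so x = 500 − 0.67y. Symmetrically y = 500 − 0.67x.
Substituting: x = 500 − 0.67(500 − 0.67x), giving x(1 − 0.67·0.67) = 500(1 − 0.67).
So x = 500 × 0.33 / 0.5511 ≈ 299.4012, and partner 1 receives 500 − x ≈ 200.5988.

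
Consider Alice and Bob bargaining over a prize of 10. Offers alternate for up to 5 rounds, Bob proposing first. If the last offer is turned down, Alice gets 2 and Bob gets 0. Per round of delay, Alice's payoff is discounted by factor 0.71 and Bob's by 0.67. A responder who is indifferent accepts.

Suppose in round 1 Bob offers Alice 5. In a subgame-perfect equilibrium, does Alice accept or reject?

Round 5 (Bob proposes): Alice gets 2 if talks fail, so Bob offers 2 and keeps 8.
Round 4 (Alice proposes): Bob can get 8 next round, worth 0.67 × 8 = 5.36 now; Alice offers that and keeps 4.64.
Round 3 (Bob proposes): Alice can get 4.64 next round, worth 0.71 × 4.64 = 3.2944 now, so Bob offers 3.2944, keeping 6.7056.
Round 2 (Alice proposes): Bob can get 6.7056 next round, worth 0.67 × 6.7056 = 4.492752 now; Alice offers that and keeps 5.507248.
So by rejecting in round 1, Alice gets 5.507248 next round, worth 0.71 × 5.507248 = 3.91014608 now.
Offer 5 ≥ 3.91014608, so Alice accepts.

Accept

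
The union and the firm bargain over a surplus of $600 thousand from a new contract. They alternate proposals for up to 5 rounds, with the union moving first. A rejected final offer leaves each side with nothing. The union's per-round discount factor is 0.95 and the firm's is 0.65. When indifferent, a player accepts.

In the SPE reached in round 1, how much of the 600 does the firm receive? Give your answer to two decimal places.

31.54

Round 5 (the union proposes): rejection yields 0 for the firm; the union offers 0 and keeps 600.
Round 4 (the firm proposes): the union can get 600 next round, worth 0.95 × 600 = 570 now, so the firm offers 570, keeping 30.
Round 3 (the union proposes): the firm can get 30 next round, worth 0.65 × 30 = 19.5 now; the union offers that and keeps 580.5.
Round 2 (the firm proposes): the union can get 580.5 next round, worth 0.95 × 580.5 = 551.475 now. The firm offers 551.475 and keeps 600 − 551.475 = 48.525.
Round 1 (the union proposes): the firm can get 48.525 next round, worth 0.65 × 48.525 = 31.54125 now, so the union offers 31.54125, keeping 568.45875.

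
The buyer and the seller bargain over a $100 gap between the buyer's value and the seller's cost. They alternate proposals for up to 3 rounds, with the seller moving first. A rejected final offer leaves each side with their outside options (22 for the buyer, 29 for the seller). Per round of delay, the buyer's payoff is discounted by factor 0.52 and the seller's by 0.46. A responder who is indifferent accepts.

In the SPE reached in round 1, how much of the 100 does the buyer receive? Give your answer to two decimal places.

33.34

Round 3 (the seller proposes): the buyer gets 22 if talks fail, so the seller offers 22 and keeps 78.
Round 2 (the buyer proposes): the seller can get 78 next round, worth 0.46 × 78 = 35.88 now. The buyer offers 35.88 and keeps 100 − 35.88 = 64.12.
Round 1 (the seller proposes): the buyer can get 64.12 next round, worth 0.52 × 64.12 = 33.3424 now; the seller offers that and keeps 66.6576.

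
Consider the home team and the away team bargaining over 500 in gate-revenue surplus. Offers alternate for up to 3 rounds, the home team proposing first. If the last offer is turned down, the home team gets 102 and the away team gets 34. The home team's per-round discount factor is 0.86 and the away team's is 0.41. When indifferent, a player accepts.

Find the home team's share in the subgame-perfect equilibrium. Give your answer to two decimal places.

459.31

Round 3 (the home team proposes): the away team gets 34 if talks fail, so the home team offers 34 and keeps 466.
Round 2 (the away team proposes): the home team can get 466 next round, worth 0.86 × 466 = 400.76 now. The away team offers 400.76 and keeps 500 − 400.76 = 99.24.
Round 1 (the home team proposes): the away team can get 99.24 next round, worth 0.41 × 99.24 = 40.6884 now; the home team offers that and keeps 459.3116.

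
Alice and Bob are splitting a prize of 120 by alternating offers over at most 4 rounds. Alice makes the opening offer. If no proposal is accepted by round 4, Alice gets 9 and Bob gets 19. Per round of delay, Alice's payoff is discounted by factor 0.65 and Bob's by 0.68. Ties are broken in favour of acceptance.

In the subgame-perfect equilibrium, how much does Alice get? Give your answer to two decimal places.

Round 4 (Bob proposes): Alice gets 9 if talks fail, so Bob offers 9 and keeps 111.
Round 3 (Alice proposes): Bob can get 111 next round, worth 0.68 × 111 = 75.48 now. Alice offers 75.48 and keeps 120 − 75.48 = 44.52.
Round 2 (Bob proposes): Alice can get 44.52 next round, worth 0.65 × 44.52 = 28.938 now. Bob offers 28.938 and keeps 120 − 28.938 = 91.062.
Round 1 (Alice proposes): Bob can get 91.062 next round, worth 0.68 × 91.062 = 61.92216 now. Alice offers 61.92216 and keeps 120 − 61.92216 = 58.07784.

58.08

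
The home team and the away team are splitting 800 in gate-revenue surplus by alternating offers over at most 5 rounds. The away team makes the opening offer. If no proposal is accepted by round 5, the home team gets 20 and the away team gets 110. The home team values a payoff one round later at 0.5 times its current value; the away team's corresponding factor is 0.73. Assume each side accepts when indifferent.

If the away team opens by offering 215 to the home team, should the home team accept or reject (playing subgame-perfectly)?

Work out the home team's continuation value if the offer is rejected.
Round 5 (the away team proposes): the home team gets 20 if talks fail, so the away team offers 20 and keeps 780.
Round 4 (the home team proposes): the away team can get 780 next round, worth 0.73 × 780 = 569.4 now. The home team offers 569.4 and keeps 800 − 569.4 = 230.6.
Round 3 (the away team proposes): the home team can get 230.6 next round, worth 0.5 × 230.6 = 115.3 now; the away team offers that and keeps 684.7.
Round 2 (the home team proposes): the away team can get 684.7 next round, worth 0.73 × 684.7 = 499.831 now; the home team offers that and keeps 300.169.
So by rejecting in round 1, the home team gets 300.169 next round, worth 0.5 × 300.169 = 150.0845 now.
Offer 215 ≥ 150.0845, so the home team accepts.

Accept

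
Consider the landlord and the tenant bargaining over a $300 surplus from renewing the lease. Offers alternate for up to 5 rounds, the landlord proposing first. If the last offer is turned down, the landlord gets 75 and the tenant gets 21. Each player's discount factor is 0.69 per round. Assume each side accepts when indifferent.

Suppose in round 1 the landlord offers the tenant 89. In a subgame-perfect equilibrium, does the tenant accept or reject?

Reject

Work out the tenant's continuation value if the offer is rejected.
Round 5 (the landlord proposes): the tenant gets 21 if talks fail, so the landlord offers 21 and keeps 279.
Round 4 (the tenant proposes): the landlord can get 279 next round, worth 0.69 × 279 = 192.51 now, so the tenant offers 192.51, keeping 107.49.
Round 3 (the landlord proposes): the tenant can get 107.49 next round, worth 0.69 × 107.49 = 74.1681 now. The landlord offers 74.1681 and keeps 300 − 74.1681 = 225.8319.
Round 2 (the tenant proposes): the landlord can get 225.8319 next round, worth 0.69 × 225.8319 = 155.824011 now. The tenant offers 155.824011 and keeps 300 − 155.824011 = 144.175989.
So by rejecting in round 1, the tenant gets 144.175989 next round, worth 0.69 × 144.175989 = 99.48143241 now.
Offer 89 < 99.48143241, so the tenant rejects.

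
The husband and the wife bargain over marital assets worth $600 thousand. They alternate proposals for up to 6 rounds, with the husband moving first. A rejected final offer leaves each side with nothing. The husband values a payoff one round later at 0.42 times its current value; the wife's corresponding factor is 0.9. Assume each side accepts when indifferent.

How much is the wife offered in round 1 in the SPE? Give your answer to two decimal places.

508.75

Work backward from the last round.
Round 6 (the wife proposes): rejection yields 0 for the husband; the wife offers 0 and keeps 600.
Round 5 (the husband proposes): the wife can get 600 next round, worth 0.9 × 600 = 540 now. The husband offers 540 and keeps 600 − 540 = 60.
Round 4 (the wife proposes): the husband can get 60 next round, worth 0.42 × 60 = 25.2 now. The wife offers 25.2 and keeps 600 − 25.2 = 574.8.
Round 3 (the husband proposes): the wife can get 574.8 next round, worth 0.9 × 574.8 = 517.32 now, so the husband offers 517.32, keeping 82.68.
Round 2 (the wife proposes): the husband can get 82.68 next round, worth 0.42 × 82.68 = 34.7256 now. The wife offers 34.7256 and keeps 600 − 34.7256 = 565.2744.
Round 1 (the husband proposes): the wife can get 565.2744 next round, worth 0.9 × 565.2744 = 508.74696 now; the husband offers that and keeps 91.25304.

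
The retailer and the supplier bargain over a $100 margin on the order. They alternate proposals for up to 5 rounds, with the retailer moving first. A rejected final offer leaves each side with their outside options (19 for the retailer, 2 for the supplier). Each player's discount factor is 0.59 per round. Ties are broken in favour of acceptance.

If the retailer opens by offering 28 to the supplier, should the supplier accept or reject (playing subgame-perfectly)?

Reject

Work out the supplier's continuation value if the offer is rejected.
Round 5 (the retailer proposes): the supplier gets 2 if talks fail, so the retailer offers 2 and keeps 98.
Round 4 (the supplier proposes): the retailer can get 98 next round, worth 0.59 × 98 = 57.82 now, so the supplier offers 57.82, keeping 42.18.
Round 3 (the retailer proposes): the supplier can get 42.18 next round, worth 0.59 × 42.18 = 24.8862 now, so the retailer offers 24.8862, keeping 75.1138.
Round 2 (the supplier proposes): the retailer can get 75.1138 next round, worth 0.59 × 75.1138 = 44.317142 now. The supplier offers 44.317142 and keeps 100 − 44.317142 = 55.682858.
So by rejecting in round 1, the supplier gets 55.682858 next round, worth 0.59 × 55.682858 = 32.85288622 now.
Offer 28 < 32.85288622, so the supplier rejects.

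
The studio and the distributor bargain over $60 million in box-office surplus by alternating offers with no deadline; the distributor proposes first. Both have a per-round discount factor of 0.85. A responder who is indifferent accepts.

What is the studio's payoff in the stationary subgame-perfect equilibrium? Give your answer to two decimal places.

Let x be the distributor's share when the distributor proposes and y be the studio's share when the studio proposes.
The studio accepts iff offered ≥ 0.85·y, so x = 60 − 0.85y. Symmetrically y = 60 − 0.85x.
Substituting: x = 60 − 0.85(60 − 0.85x), giving x(1 − 0.85·0.85) = 60(1 − 0.85).
So x = 60 × 0.15 / 0.2775 ≈ 32.4324, and the studio receives 60 − x ≈ 27.5676.

27.57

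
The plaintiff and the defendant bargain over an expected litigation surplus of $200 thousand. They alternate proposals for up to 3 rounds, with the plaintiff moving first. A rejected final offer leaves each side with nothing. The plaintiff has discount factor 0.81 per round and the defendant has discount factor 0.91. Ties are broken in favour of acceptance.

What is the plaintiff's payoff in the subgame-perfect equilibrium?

Round 3 (the plaintiff proposes): rejection yields 0 for the defendant; the plaintiff offers 0 and keeps 200.
Round 2 (the defendant proposes): the plaintiff can get 200 next round, worth 0.81 × 200 = 162 now; the defendant offers that and keeps 38.
Round 1 (the plaintiff proposes): the defendant can get 38 next round, worth 0.91 × 38 = 34.58 now; the plaintiff offers that and keeps 165.42.

165.42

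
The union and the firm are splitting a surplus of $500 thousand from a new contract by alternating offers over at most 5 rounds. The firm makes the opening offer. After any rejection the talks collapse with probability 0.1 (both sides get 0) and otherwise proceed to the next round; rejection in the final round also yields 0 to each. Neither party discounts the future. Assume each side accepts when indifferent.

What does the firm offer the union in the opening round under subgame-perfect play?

81.45

By backward induction:
Round 5 (the firm proposes): the union will accept anything ≥ 0, so the firm offers 0 and keeps 500.
Round 4 (the union proposes): rejecting gives the firm an expected 0.9 × 500 = 450; the union offers that and keeps 50.
Round 3 (the firm proposes): rejecting gives the union an expected 0.9 × 50 = 45, so the firm offers 45, keeping 455.
Round 2 (the union proposes): rejecting gives the firm an expected 0.9 × 455 = 409.5; the union offers that and keeps 90.5.
Round 1 (the firm proposes): rejecting gives the union an expected 0.9 × 90.5 = 81.45, so the firm offers 81.45, keeping 418.55.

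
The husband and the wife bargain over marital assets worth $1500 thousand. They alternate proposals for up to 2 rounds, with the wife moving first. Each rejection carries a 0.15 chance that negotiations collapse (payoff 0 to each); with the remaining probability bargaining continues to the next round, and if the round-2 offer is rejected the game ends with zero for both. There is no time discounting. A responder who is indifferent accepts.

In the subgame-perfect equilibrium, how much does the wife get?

Round 2 (the husband proposes): rejection yields 0 for the wife; the husband offers 0 and keeps 1500.
Round 1 (the wife proposes): rejecting gives the husband an expected 0.85 × 1500 = 1275, so the wife offers 1275, keeping 225.

225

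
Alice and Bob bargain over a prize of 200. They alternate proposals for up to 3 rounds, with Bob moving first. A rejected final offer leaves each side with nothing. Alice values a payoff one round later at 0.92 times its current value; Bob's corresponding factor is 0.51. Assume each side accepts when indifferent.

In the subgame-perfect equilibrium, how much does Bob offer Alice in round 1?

90.16

Round 3 (Bob proposes): Alice will accept anything ≥ 0, so Bob offers 0 and keeps 200.
Round 2 (Alice proposes): Bob can get 200 next round, worth 0.51 × 200 = 102 now; Alice offers that and keeps 98.
Round 1 (Bob proposes): Alice can get 98 next round, worth 0.92 × 98 = 90.16 now; Bob offers that and keeps 109.84.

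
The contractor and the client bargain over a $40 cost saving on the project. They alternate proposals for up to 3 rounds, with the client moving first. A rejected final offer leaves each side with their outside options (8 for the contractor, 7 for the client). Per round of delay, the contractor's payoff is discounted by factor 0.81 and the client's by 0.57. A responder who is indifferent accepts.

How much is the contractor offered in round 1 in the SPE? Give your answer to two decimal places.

Round 3 (the client proposes): the contractor gets 8 if talks fail, so the client offers 8 and keeps 32.
Round 2 (the contractor proposes): the client can get 32 next round, worth 0.57 × 32 = 18.24 now, so the contractor offers 18.24, keeping 21.76.
Round 1 (the client proposes): the contractor can get 21.76 next round, worth 0.81 × 21.76 = 17.6256 now; the client offers that and keeps 22.3744.

17.63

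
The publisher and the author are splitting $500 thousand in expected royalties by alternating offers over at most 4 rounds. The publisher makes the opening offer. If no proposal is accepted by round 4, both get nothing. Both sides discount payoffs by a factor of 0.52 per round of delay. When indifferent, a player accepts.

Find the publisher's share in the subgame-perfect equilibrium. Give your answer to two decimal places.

Round 4 (the author proposes): rejection yields 0 for the publisher; the author offers 0 and keeps 500.
Round 3 (the publisher proposes): the author can get 500 next round, worth 0.52 × 500 = 260 now; the publisher offers that and keeps 240.
Round 2 (the author proposes): the publisher can get 240 next round, worth 0.52 × 240 = 124.8 now. The author offers 124.8 and keeps 500 − 124.8 = 375.2.
Round 1 (the publisher proposes): the author can get 375.2 next round, worth 0.52 × 375.2 = 195.104 now. The publisher offers 195.104 and keeps 500 − 195.104 = 304.896.

304.90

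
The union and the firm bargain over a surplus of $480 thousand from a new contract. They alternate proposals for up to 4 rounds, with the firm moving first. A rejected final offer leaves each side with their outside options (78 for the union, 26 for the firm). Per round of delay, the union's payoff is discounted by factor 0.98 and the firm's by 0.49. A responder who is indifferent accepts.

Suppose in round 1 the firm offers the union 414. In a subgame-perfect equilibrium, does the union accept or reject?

Round 4 (the union proposes): the firm gets 26 if talks fail, so the union offers 26 and keeps 454.
Round 3 (the firm proposes): the union can get 454 next round, worth 0.98 × 454 = 444.92 now; the firm offers that and keeps 35.08.
Round 2 (the union proposes): the firm can get 35.08 next round, worth 0.49 × 35.08 = 17.1892 now, so the union offers 17.1892, keeping 462.8108.
So by rejecting in round 1, the union gets 462.8108 next round, worth 0.98 × 462.8108 = 453.554584 now.
Offer 414 < 453.554584, so the union rejects.

Reject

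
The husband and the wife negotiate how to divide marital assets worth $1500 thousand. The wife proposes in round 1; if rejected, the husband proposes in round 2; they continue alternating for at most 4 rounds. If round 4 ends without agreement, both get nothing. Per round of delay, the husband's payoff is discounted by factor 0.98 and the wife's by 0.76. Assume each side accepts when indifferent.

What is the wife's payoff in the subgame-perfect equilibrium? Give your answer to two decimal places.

52.34

Round 4 (the husband proposes): the wife will accept anything ≥ 0, so the husband offers 0 and keeps 1500.
Round 3 (the wife proposes): the husband can get 1500 next round, worth 0.98 × 1500 = 1470 now, so the wife offers 1470, keeping 30.
Round 2 (the husband proposes): the wife can get 30 next round, worth 0.76 × 30 = 22.8 now, so the husband offers 22.8, keeping 1477.2.
Round 1 (the wife proposes): the husband can get 1477.2 next round, worth 0.98 × 1477.2 = 1447.656 now. The wife offers 1447.656 and keeps 1500 − 1447.656 = 52.344.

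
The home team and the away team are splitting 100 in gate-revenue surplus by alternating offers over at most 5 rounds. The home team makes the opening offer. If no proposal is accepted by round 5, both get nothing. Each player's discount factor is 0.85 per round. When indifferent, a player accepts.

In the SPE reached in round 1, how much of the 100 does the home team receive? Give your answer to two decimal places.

78.04

Round 5 (the home team proposes): rejection yields 0 for the away team; the home team offers 0 and keeps 100.
Round 4 (the away team proposes): the home team can get 100 next round, worth 0.85 × 100 = 85 now; the away team offers that and keeps 15.
Round 3 (the home team proposes): the away team can get 15 next round, worth 0.85 × 15 = 12.75 now, so the home team offers 12.75, keeping 87.25.
Round 2 (the away team proposes): the home team can get 87.25 next round, worth 0.85 × 87.25 = 74.1625 now, so the away team offers 74.1625, keeping 25.8375.
Round 1 (the home team proposes): the away team can get 25.8375 next round, worth 0.85 × 25.8375 = 21.961875 now; the home team offers that and keeps 78.038125.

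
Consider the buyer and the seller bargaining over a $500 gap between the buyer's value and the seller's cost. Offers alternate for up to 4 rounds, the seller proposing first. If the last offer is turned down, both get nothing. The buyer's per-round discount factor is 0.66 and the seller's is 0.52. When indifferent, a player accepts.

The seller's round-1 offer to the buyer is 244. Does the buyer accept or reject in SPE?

Reject

Round 4 (the buyer proposes): rejection yields 0 for the seller; the buyer offers 0 and keeps 500.
Round 3 (the seller proposes): the buyer can get 500 next round, worth 0.66 × 500 = 330 now, so the seller offers 330, keeping 170.
Round 2 (the buyer proposes): the seller can get 170 next round, worth 0.52 × 170 = 88.4 now. The buyer offers 88.4 and keeps 500 − 88.4 = 411.6.
So by rejecting in round 1, the buyer gets 411.6 next round, worth 0.66 × 411.6 = 271.656 now.
Offer 244 < 271.656, so the buyer rejects.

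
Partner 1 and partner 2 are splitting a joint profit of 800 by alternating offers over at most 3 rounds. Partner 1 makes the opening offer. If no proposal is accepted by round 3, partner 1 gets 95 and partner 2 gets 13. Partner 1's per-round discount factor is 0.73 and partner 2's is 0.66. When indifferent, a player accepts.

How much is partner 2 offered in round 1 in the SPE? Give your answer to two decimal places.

148.82

Round 3 (partner 1 proposes): partner 2 gets 13 if talks fail, so partner 1 offers 13 and keeps 787.
Round 2 (partner 2 proposes): partner 1 can get 787 next round, worth 0.73 × 787 = 574.51 now, so partner 2 offers 574.51, keeping 225.49.
Round 1 (partner 1 proposes): partner 2 can get 225.49 next round, worth 0.66 × 225.49 = 148.8234 now; partner 1 offers that and keeps 651.1766.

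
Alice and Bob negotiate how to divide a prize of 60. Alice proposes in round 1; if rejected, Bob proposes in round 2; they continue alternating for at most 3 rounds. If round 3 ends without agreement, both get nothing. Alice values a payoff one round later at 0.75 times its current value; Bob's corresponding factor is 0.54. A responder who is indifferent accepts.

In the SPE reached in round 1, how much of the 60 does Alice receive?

Round 3 (Alice proposes): Bob will accept anything ≥ 0, so Alice offers 0 and keeps 60.
Round 2 (Bob proposes): Alice can get 60 next round, worth 0.75 × 60 = 45 now. Bob offers 45 and keeps 60 − 45 = 15.
Round 1 (Alice proposes): Bob can get 15 next round, worth 0.54 × 15 = 8.1 now. Alice offers 8.1 and keeps 60 − 8.1 = 51.9.

51.9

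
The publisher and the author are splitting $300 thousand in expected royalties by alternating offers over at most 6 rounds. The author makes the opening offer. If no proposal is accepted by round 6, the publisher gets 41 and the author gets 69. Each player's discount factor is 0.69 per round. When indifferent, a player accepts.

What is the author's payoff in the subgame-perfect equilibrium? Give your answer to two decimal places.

Solve by backward induction from round 6.
Round 6 (the publisher proposes): the author gets 69 if talks fail, so the publisher offers 69 and keeps 231.
Round 5 (the author proposes): the publisher can get 231 next round, worth 0.69 × 231 = 159.39 now, so the author offers 159.39, keeping 140.61.
Round 4 (the publisher proposes): the author can get 140.61 next round, worth 0.69 × 140.61 = 97.0209 now, so the publisher offers 97.0209, keeping 202.9791.
Round 3 (the author proposes): the publisher can get 202.9791 next round, worth 0.69 × 202.9791 = 140.055579 now, so the author offers 140.055579, keeping 159.944421.
Round 2 (the publisher proposes): the author can get 159.944421 next round, worth 0.69 × 159.944421 = 110.36165049 now, so the publisher offers 110.36165049, keeping 189.63834951.
Round 1 (the author proposes): the publisher can get 189.63834951 next round, worth 0.69 × 189.63834951 = 130.8504611619 now; the author offers that and keeps 169.1495388381.

169.15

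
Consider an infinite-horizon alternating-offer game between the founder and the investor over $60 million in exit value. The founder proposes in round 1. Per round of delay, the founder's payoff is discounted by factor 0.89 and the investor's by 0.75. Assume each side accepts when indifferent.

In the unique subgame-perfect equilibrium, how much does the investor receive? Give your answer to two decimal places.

Let x be the founder's share when the founder proposes and y be the investor's share when the investor proposes.
The investor accepts iff offered ≥ 0.75·y, so x = 60 − 0.75y. Symmetrically y = 60 − 0.89x.
Substituting: x = 60 − 0.75(60 − 0.89x), giving x(1 − 0.89·0.75) = 60(1 − 0.75).
So x = 60 × 0.25 / 0.3325 ≈ 45.1128, and the investor receives 60 − x ≈ 14.8872.

14.89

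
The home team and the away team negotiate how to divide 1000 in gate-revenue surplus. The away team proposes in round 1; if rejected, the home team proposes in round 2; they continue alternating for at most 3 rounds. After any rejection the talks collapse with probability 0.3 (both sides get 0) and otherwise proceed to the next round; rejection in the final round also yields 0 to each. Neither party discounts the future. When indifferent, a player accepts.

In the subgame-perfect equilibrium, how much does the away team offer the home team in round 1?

210

Round 3 (the away team proposes): rejection yields 0 for the home team; the away team offers 0 and keeps 1000.
Round 2 (the home team proposes): rejecting gives the away team an expected 0.7 × 1000 = 700; the home team offers that and keeps 300.
Round 1 (the away team proposes): rejecting gives the home team an expected 0.7 × 300 = 210; the away team offers that and keeps 790.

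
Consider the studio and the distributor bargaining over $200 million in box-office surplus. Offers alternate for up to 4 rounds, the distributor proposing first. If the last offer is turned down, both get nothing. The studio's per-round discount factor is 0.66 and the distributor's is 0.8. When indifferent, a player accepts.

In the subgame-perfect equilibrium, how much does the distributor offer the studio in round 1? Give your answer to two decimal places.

Round 4 (the studio proposes): the distributor will accept anything ≥ 0, so the studio offers 0 and keeps 200.
Round 3 (the distributor proposes): the studio can get 200 next round, worth 0.66 × 200 = 132 now. The distributor offers 132 and keeps 200 − 132 = 68.
Round 2 (the studio proposes): the distributor can get 68 next round, worth 0.8 × 68 = 54.4 now; the studio offers that and keeps 145.6.
Round 1 (the distributor proposes): the studio can get 145.6 next round, worth 0.66 × 145.6 = 96.096 now, so the distributor offers 96.096, keeping 103.904.

96.10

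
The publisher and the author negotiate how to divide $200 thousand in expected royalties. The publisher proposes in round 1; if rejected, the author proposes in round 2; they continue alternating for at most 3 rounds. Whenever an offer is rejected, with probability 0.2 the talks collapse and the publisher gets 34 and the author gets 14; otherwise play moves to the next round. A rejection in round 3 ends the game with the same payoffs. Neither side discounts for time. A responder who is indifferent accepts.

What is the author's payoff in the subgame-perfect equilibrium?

38.32

Round 3 (the publisher proposes): the author gets 14 if talks fail, so the publisher offers 14 and keeps 186.
Round 2 (the author proposes): rejecting gives the publisher an expected 0.8 × 186 + 0.2 × 34 = 155.6. The author offers 155.6 and keeps 200 − 155.6 = 44.4.
Round 1 (the publisher proposes): rejecting gives the author an expected 0.8 × 44.4 + 0.2 × 14 = 38.32, so the publisher offers 38.32, keeping 161.68.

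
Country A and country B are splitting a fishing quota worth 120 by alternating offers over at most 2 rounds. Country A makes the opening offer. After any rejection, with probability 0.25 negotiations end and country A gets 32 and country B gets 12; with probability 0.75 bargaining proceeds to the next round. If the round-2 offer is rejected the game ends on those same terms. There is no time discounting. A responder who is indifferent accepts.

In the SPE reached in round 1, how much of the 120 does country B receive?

Round 2 (country B proposes): country A gets 32 if talks fail, so country B offers 32 and keeps 88.
Round 1 (country A proposes): rejecting gives country B an expected 0.75 × 88 + 0.25 × 12 = 69; country A offers that and keeps 51.

69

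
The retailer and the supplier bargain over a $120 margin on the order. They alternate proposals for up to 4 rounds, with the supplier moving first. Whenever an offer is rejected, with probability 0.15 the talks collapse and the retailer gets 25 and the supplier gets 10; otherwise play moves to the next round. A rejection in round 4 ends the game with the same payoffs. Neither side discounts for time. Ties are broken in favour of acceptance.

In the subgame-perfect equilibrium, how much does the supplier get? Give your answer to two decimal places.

By backward induction:
Round 4 (the retailer proposes): the supplier gets 10 if talks fail, so the retailer offers 10 and keeps 110.
Round 3 (the supplier proposes): rejecting gives the retailer an expected 0.85 × 110 + 0.15 × 25 = 97.25. The supplier offers 97.25 and keeps 120 − 97.25 = 22.75.
Round 2 (the retailer proposes): rejecting gives the supplier an expected 0.85 × 22.75 + 0.15 × 10 = 20.8375; the retailer offers that and keeps 99.1625.
Round 1 (the supplier proposes): rejecting gives the retailer an expected 0.85 × 99.1625 + 0.15 × 25 = 88.038125. The supplier offers 88.038125 and keeps 120 − 88.038125 = 31.961875.

31.96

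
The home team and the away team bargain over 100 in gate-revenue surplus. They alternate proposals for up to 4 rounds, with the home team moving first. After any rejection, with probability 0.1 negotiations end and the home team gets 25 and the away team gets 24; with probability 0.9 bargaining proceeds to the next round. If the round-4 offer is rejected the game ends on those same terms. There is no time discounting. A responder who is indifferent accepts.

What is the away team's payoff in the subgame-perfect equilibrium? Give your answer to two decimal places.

Round 4 (the away team proposes): the home team gets 25 if talks fail, so the away team offers 25 and keeps 75.
Round 3 (the home team proposes): rejecting gives the away team an expected 0.9 × 75 + 0.1 × 24 = 69.9, so the home team offers 69.9, keeping 30.1.
Round 2 (the away team proposes): rejecting gives the home team an expected 0.9 × 30.1 + 0.1 × 25 = 29.59; the away team offers that and keeps 70.41.
Round 1 (the home team proposes): rejecting gives the away team an expected 0.9 × 70.41 + 0.1 × 24 = 65.769, so the home team offers 65.769, keeping 34.231.

65.77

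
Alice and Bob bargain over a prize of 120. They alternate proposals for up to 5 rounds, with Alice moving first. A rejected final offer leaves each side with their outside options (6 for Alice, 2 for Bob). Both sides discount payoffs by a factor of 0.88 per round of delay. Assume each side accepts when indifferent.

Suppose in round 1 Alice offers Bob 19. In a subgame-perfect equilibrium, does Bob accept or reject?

Work out Bob's continuation value if the offer is rejected.
Round 5 (Alice proposes): Bob gets 2 if talks fail, so Alice offers 2 and keeps 118.
Round 4 (Bob proposes): Alice can get 118 next round, worth 0.88 × 118 = 103.84 now. Bob offers 103.84 and keeps 120 − 103.84 = 16.16.
Round 3 (Alice proposes): Bob can get 16.16 next round, worth 0.88 × 16.16 = 14.2208 now; Alice offers that and keeps 105.7792.
Round 2 (Bob proposes): Alice can get 105.7792 next round, worth 0.88 × 105.7792 = 93.085696 now, so Bob offers 93.085696, keeping 26.914304.
So by rejecting in round 1, Bob gets 26.914304 next round, worth 0.88 × 26.914304 = 23.68458752 now.
Offer 19 < 23.68458752, so Bob rejects.

Reject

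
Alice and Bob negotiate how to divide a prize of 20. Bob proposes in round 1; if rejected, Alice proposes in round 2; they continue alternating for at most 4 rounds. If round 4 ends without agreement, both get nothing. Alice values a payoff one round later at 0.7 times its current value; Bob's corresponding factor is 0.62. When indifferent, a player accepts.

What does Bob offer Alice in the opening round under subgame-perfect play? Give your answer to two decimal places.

By backward induction:
Round 4 (Alice proposes): Bob will accept anything ≥ 0, so Alice offers 0 and keeps 20.
Round 3 (Bob proposes): Alice can get 20 next round, worth 0.7 × 20 = 14 now, so Bob offers 14, keeping 6.
Round 2 (Alice proposes): Bob can get 6 next round, worth 0.62 × 6 = 3.72 now, so Alice offers 3.72, keeping 16.28.
Round 1 (Bob proposes): Alice can get 16.28 next round, worth 0.7 × 16.28 = 11.396 now; Bob offers that and keeps 8.604.

11.40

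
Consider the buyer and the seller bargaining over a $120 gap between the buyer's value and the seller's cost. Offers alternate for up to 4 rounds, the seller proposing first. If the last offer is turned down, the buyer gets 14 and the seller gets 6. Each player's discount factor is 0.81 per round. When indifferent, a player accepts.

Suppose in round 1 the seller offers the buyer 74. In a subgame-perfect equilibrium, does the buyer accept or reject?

Round 4 (the buyer proposes): the seller gets 6 if talks fail, so the buyer offers 6 and keeps 114.
Round 3 (the seller proposes): the buyer can get 114 next round, worth 0.81 × 114 = 92.34 now, so the seller offers 92.34, keeping 27.66.
Round 2 (the buyer proposes): the seller can get 27.66 next round, worth 0.81 × 27.66 = 22.4046 now; the buyer offers that and keeps 97.5954.
So by rejecting in round 1, the buyer gets 97.5954 next round, worth 0.81 × 97.5954 = 79.052274 now.
Offer 74 < 79.052274, so the buyer rejects.

Reject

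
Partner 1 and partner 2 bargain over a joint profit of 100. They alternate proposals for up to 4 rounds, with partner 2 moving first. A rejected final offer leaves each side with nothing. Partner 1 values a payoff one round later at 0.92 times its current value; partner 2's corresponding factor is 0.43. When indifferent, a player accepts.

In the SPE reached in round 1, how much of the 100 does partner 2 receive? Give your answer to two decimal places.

11.16

Work backward from the last round.
Round 4 (partner 1 proposes): rejection yields 0 for partner 2; partner 1 offers 0 and keeps 100.
Round 3 (partner 2 proposes): partner 1 can get 100 next round, worth 0.92 × 100 = 92 now. Partner 2 offers 92 and keeps 100 − 92 = 8.
Round 2 (partner 1 proposes): partner 2 can get 8 next round, worth 0.43 × 8 = 3.44 now; partner 1 offers that and keeps 96.56.
Round 1 (partner 2 proposes): partner 1 can get 96.56 next round, worth 0.92 × 96.56 = 88.8352 now, so partner 2 offers 88.8352, keeping 11.1648.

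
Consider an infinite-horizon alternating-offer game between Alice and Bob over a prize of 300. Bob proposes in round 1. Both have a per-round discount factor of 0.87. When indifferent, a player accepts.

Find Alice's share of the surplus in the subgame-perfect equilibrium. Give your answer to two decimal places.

In a stationary SPE each proposer offers the other exactly their discounted continuation value.
If Bob keeps x when proposing and Alice keeps y when proposing, then x = 300 − 0.87y and y = 300 − 0.87x.
Solving: x = 300(1 − 0.87) / (1 − 0.87·0.87) = 39 / 0.2431 ≈ 160.4278.
Alice gets 300 − 160.4278 ≈ 139.5722.

139.57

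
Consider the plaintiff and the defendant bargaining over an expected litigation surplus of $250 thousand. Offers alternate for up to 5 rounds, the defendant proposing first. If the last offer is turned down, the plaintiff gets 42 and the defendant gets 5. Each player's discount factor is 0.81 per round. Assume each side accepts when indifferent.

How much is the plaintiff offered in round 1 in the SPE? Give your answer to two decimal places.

81.80

Round 5 (the defendant proposes): the plaintiff gets 42 if talks fail, so the defendant offers 42 and keeps 208.
Round 4 (the plaintiff proposes): the defendant can get 208 next round, worth 0.81 × 208 = 168.48 now. The plaintiff offers 168.48 and keeps 250 − 168.48 = 81.52.
Round 3 (the defendant proposes): the plaintiff can get 81.52 next round, worth 0.81 × 81.52 = 66.0312 now. The defendant offers 66.0312 and keeps 250 − 66.0312 = 183.9688.
Round 2 (the plaintiff proposes): the defendant can get 183.9688 next round, worth 0.81 × 183.9688 = 149.014728 now; the plaintiff offers that and keeps 100.985272.
Round 1 (the defendant proposes): the plaintiff can get 100.985272 next round, worth 0.81 × 100.985272 = 81.79807032 now. The defendant offers 81.79807032 and keeps 250 − 81.79807032 = 168.20192968.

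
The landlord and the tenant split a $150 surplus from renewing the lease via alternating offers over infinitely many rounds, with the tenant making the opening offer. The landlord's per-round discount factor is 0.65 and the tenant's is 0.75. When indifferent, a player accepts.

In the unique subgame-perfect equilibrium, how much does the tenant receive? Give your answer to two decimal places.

102.44

In a stationary SPE each proposer offers the other exactly their discounted continuation value.
If the tenant keeps x when proposing and the landlord keeps y when proposing, then x = 150 − 0.65y and y = 150 − 0.75x.
Solving: x = 150(1 − 0.65) / (1 − 0.75·0.65) = 52.5 / 0.5125 ≈ 102.4390.
The landlord gets 150 − 102.4390 ≈ 47.5610.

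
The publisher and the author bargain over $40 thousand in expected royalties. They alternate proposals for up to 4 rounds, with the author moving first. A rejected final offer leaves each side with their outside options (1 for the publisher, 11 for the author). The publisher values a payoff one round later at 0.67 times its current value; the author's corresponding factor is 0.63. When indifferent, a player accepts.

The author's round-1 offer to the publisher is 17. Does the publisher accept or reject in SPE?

Reject

Round 4 (the publisher proposes): the author gets 11 if talks fail, so the publisher offers 11 and keeps 29.
Round 3 (the author proposes): the publisher can get 29 next round, worth 0.67 × 29 = 19.43 now, so the author offers 19.43, keeping 20.57.
Round 2 (the publisher proposes): the author can get 20.57 next round, worth 0.63 × 20.57 = 12.9591 now. The publisher offers 12.9591 and keeps 40 − 12.9591 = 27.0409.
So by rejecting in round 1, the publisher gets 27.0409 next round, worth 0.67 × 27.0409 = 18.117403 now.
Offer 17 < 18.117403, so the publisher rejects.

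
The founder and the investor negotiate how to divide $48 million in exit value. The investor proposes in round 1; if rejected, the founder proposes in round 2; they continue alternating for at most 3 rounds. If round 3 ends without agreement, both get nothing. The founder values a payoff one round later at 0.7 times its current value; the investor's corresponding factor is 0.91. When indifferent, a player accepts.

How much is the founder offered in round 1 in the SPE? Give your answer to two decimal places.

3.02

Work backward from the last round.
Round 3 (the investor proposes): the founder will accept anything ≥ 0, so the investor offers 0 and keeps 48.
Round 2 (the founder proposes): the investor can get 48 next round, worth 0.91 × 48 = 43.68 now. The founder offers 43.68 and keeps 48 − 43.68 = 4.32.
Round 1 (the investor proposes): the founder can get 4.32 next round, worth 0.7 × 4.32 = 3.024 now; the investor offers that and keeps 44.976.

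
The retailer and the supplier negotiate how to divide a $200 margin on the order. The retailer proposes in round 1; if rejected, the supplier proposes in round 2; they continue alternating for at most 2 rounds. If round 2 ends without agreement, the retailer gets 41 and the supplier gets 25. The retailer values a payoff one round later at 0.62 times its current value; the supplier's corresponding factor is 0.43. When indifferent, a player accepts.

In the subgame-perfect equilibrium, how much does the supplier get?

Round 2 (the supplier proposes): the retailer gets 41 if talks fail, so the supplier offers 41 and keeps 159.
Round 1 (the retailer proposes): the supplier can get 159 next round, worth 0.43 × 159 = 68.37 now. The retailer offers 68.37 and keeps 200 − 68.37 = 131.63.

68.37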